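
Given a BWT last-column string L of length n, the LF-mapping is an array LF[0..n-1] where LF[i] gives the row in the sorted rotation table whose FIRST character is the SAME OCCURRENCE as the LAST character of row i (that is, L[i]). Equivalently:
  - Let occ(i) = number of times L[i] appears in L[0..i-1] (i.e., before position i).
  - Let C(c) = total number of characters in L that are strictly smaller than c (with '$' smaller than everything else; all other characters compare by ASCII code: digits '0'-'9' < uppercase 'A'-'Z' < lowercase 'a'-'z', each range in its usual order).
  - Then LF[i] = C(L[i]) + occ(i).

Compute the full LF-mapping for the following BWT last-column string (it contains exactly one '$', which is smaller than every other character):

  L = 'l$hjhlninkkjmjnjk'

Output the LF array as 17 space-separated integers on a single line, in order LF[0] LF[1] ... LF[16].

Char counts: '$':1, 'h':2, 'i':1, 'j':4, 'k':3, 'l':2, 'm':1, 'n':3
C (first-col start): C('$')=0, C('h')=1, C('i')=3, C('j')=4, C('k')=8, C('l')=11, C('m')=13, C('n')=14
L[0]='l': occ=0, LF[0]=C('l')+0=11+0=11
L[1]='$': occ=0, LF[1]=C('$')+0=0+0=0
L[2]='h': occ=0, LF[2]=C('h')+0=1+0=1
L[3]='j': occ=0, LF[3]=C('j')+0=4+0=4
L[4]='h': occ=1, LF[4]=C('h')+1=1+1=2
L[5]='l': occ=1, LF[5]=C('l')+1=11+1=12
L[6]='n': occ=0, LF[6]=C('n')+0=14+0=14
L[7]='i': occ=0, LF[7]=C('i')+0=3+0=3
L[8]='n': occ=1, LF[8]=C('n')+1=14+1=15
L[9]='k': occ=0, LF[9]=C('k')+0=8+0=8
L[10]='k': occ=1, LF[10]=C('k')+1=8+1=9
L[11]='j': occ=1, LF[11]=C('j')+1=4+1=5
L[12]='m': occ=0, LF[12]=C('m')+0=13+0=13
L[13]='j': occ=2, LF[13]=C('j')+2=4+2=6
L[14]='n': occ=2, LF[14]=C('n')+2=14+2=16
L[15]='j': occ=3, LF[15]=C('j')+3=4+3=7
L[16]='k': occ=2, LF[16]=C('k')+2=8+2=10

Answer: 11 0 1 4 2 12 14 3 15 8 9 5 13 6 16 7 10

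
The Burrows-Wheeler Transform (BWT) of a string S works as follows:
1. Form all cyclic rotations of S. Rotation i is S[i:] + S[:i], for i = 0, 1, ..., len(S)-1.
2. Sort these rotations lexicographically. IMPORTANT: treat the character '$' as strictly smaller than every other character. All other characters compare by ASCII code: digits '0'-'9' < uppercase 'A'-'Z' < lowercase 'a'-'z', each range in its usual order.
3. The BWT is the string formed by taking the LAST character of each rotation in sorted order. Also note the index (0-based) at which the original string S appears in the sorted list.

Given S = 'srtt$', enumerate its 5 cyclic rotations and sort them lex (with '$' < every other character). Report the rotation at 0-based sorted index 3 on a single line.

All 5 rotations (rotation i = S[i:]+S[:i]):
  rot[0] = srtt$
  rot[1] = rtt$s
  rot[2] = tt$sr
  rot[3] = t$srt
  rot[4] = $srtt
Sorted (with $ < everything):
  sorted[0] = $srtt
  sorted[1] = rtt$s
  sorted[2] = srtt$
  sorted[3] = t$srt
  sorted[4] = tt$sr
sorted[3] = t$srt

Answer: t$srt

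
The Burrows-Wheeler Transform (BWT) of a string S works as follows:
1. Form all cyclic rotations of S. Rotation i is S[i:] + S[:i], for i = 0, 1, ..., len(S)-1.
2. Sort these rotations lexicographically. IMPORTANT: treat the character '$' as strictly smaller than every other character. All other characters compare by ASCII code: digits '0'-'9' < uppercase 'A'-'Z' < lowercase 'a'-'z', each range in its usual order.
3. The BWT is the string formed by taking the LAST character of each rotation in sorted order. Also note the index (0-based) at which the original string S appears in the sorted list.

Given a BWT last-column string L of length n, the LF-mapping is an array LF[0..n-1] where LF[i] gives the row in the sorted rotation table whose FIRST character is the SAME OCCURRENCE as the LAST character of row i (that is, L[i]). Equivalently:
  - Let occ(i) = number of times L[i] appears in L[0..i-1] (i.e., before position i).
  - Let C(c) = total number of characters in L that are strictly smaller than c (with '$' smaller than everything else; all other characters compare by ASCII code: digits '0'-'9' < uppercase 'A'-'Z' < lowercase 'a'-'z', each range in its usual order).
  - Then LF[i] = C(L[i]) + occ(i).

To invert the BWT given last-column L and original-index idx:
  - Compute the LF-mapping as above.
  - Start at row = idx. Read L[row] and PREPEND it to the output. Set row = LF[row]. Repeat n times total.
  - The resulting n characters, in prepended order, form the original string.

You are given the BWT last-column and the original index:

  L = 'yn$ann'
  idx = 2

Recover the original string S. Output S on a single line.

LF mapping: 5 2 0 1 3 4
Walk LF starting at row 2, prepending L[row]:
  step 1: row=2, L[2]='$', prepend. Next row=LF[2]=0
  step 2: row=0, L[0]='y', prepend. Next row=LF[0]=5
  step 3: row=5, L[5]='n', prepend. Next row=LF[5]=4
  step 4: row=4, L[4]='n', prepend. Next row=LF[4]=3
  step 5: row=3, L[3]='a', prepend. Next row=LF[3]=1
  step 6: row=1, L[1]='n', prepend. Next row=LF[1]=2
Reversed output: nanny$

Answer: nanny$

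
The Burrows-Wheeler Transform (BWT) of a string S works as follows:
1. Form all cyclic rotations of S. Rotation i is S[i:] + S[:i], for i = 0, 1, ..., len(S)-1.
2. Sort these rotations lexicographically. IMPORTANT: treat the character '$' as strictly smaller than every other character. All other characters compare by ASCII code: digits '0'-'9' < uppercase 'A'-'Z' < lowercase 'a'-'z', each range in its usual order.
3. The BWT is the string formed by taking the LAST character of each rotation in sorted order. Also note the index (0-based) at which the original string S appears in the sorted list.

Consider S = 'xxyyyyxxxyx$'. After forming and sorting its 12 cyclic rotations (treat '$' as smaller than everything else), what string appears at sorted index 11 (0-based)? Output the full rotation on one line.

Answer: yyyyxxxyx$xx

Derivation:
All 12 rotations (rotation i = S[i:]+S[:i]):
  rot[0] = xxyyyyxxxyx$
  rot[1] = xyyyyxxxyx$x
  rot[2] = yyyyxxxyx$xx
  rot[3] = yyyxxxyx$xxy
  rot[4] = yyxxxyx$xxyy
  rot[5] = yxxxyx$xxyyy
  rot[6] = xxxyx$xxyyyy
  rot[7] = xxyx$xxyyyyx
  rot[8] = xyx$xxyyyyxx
  rot[9] = yx$xxyyyyxxx
  rot[10] = x$xxyyyyxxxy
  rot[11] = $xxyyyyxxxyx
Sorted (with $ < everything):
  sorted[0] = $xxyyyyxxxyx
  sorted[1] = x$xxyyyyxxxy
  sorted[2] = xxxyx$xxyyyy
  sorted[3] = xxyx$xxyyyyx
  sorted[4] = xxyyyyxxxyx$
  sorted[5] = xyx$xxyyyyxx
  sorted[6] = xyyyyxxxyx$x
  sorted[7] = yx$xxyyyyxxx
  sorted[8] = yxxxyx$xxyyy
  sorted[9] = yyxxxyx$xxyy
  sorted[10] = yyyxxxyx$xxy
  sorted[11] = yyyyxxxyx$xx
sorted[11] = yyyyxxxyx$xx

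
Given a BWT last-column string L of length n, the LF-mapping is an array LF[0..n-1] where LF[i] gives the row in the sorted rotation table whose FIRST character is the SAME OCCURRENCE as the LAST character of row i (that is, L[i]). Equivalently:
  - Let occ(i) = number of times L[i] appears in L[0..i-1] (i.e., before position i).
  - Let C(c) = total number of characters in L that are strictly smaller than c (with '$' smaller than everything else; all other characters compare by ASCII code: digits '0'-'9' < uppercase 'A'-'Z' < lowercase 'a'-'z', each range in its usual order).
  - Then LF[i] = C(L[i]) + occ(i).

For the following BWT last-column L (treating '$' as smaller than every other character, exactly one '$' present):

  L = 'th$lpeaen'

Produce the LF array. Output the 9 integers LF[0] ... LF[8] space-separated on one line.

Answer: 8 4 0 5 7 2 1 3 6

Derivation:
Char counts: '$':1, 'a':1, 'e':2, 'h':1, 'l':1, 'n':1, 'p':1, 't':1
C (first-col start): C('$')=0, C('a')=1, C('e')=2, C('h')=4, C('l')=5, C('n')=6, C('p')=7, C('t')=8
L[0]='t': occ=0, LF[0]=C('t')+0=8+0=8
L[1]='h': occ=0, LF[1]=C('h')+0=4+0=4
L[2]='$': occ=0, LF[2]=C('$')+0=0+0=0
L[3]='l': occ=0, LF[3]=C('l')+0=5+0=5
L[4]='p': occ=0, LF[4]=C('p')+0=7+0=7
L[5]='e': occ=0, LF[5]=C('e')+0=2+0=2
L[6]='a': occ=0, LF[6]=C('a')+0=1+0=1
L[7]='e': occ=1, LF[7]=C('e')+1=2+1=3
L[8]='n': occ=0, LF[8]=C('n')+0=6+0=6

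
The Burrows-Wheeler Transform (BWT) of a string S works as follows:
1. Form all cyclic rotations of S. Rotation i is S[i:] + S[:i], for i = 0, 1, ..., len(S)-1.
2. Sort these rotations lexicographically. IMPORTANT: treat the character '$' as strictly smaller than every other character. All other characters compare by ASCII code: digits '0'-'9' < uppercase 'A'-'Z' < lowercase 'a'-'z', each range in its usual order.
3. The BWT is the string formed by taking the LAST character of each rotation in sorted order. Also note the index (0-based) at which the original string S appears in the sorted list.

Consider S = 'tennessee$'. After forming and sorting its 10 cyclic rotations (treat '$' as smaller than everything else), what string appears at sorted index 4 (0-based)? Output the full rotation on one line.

Answer: essee$tenn

Derivation:
All 10 rotations (rotation i = S[i:]+S[:i]):
  rot[0] = tennessee$
  rot[1] = ennessee$t
  rot[2] = nnessee$te
  rot[3] = nessee$ten
  rot[4] = essee$tenn
  rot[5] = ssee$tenne
  rot[6] = see$tennes
  rot[7] = ee$tenness
  rot[8] = e$tennesse
  rot[9] = $tennessee
Sorted (with $ < everything):
  sorted[0] = $tennessee
  sorted[1] = e$tennesse
  sorted[2] = ee$tenness
  sorted[3] = ennessee$t
  sorted[4] = essee$tenn
  sorted[5] = nessee$ten
  sorted[6] = nnessee$te
  sorted[7] = see$tennes
  sorted[8] = ssee$tenne
  sorted[9] = tennessee$
sorted[4] = essee$tenn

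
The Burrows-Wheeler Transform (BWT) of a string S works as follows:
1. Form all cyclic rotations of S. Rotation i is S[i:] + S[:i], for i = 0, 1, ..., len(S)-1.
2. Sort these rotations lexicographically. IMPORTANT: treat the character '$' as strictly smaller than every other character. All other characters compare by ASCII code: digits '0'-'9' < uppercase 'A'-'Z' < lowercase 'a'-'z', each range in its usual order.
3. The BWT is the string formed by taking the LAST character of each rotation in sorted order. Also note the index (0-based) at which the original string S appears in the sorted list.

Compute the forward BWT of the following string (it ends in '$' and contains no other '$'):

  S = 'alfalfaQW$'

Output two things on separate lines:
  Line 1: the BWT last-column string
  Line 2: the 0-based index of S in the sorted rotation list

Answer: WaQff$llaa
5

Derivation:
All 10 rotations (rotation i = S[i:]+S[:i]):
  rot[0] = alfalfaQW$
  rot[1] = lfalfaQW$a
  rot[2] = falfaQW$al
  rot[3] = alfaQW$alf
  rot[4] = lfaQW$alfa
  rot[5] = faQW$alfal
  rot[6] = aQW$alfalf
  rot[7] = QW$alfalfa
  rot[8] = W$alfalfaQ
  rot[9] = $alfalfaQW
Sorted (with $ < everything):
  sorted[0] = $alfalfaQW  (last char: 'W')
  sorted[1] = QW$alfalfa  (last char: 'a')
  sorted[2] = W$alfalfaQ  (last char: 'Q')
  sorted[3] = aQW$alfalf  (last char: 'f')
  sorted[4] = alfaQW$alf  (last char: 'f')
  sorted[5] = alfalfaQW$  (last char: '$')
  sorted[6] = faQW$alfal  (last char: 'l')
  sorted[7] = falfaQW$al  (last char: 'l')
  sorted[8] = lfaQW$alfa  (last char: 'a')
  sorted[9] = lfalfaQW$a  (last char: 'a')
Last column: WaQff$llaa
Original string S is at sorted index 5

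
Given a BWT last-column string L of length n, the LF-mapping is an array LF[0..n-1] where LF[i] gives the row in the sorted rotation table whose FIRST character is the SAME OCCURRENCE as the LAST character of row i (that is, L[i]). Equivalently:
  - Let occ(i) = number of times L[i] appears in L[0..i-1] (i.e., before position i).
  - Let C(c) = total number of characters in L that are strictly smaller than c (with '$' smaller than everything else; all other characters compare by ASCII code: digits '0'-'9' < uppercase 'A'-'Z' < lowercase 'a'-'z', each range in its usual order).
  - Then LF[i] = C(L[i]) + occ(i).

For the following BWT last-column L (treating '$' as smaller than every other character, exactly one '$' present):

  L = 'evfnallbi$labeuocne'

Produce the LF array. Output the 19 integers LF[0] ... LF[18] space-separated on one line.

Char counts: '$':1, 'a':2, 'b':2, 'c':1, 'e':3, 'f':1, 'i':1, 'l':3, 'n':2, 'o':1, 'u':1, 'v':1
C (first-col start): C('$')=0, C('a')=1, C('b')=3, C('c')=5, C('e')=6, C('f')=9, C('i')=10, C('l')=11, C('n')=14, C('o')=16, C('u')=17, C('v')=18
L[0]='e': occ=0, LF[0]=C('e')+0=6+0=6
L[1]='v': occ=0, LF[1]=C('v')+0=18+0=18
L[2]='f': occ=0, LF[2]=C('f')+0=9+0=9
L[3]='n': occ=0, LF[3]=C('n')+0=14+0=14
L[4]='a': occ=0, LF[4]=C('a')+0=1+0=1
L[5]='l': occ=0, LF[5]=C('l')+0=11+0=11
L[6]='l': occ=1, LF[6]=C('l')+1=11+1=12
L[7]='b': occ=0, LF[7]=C('b')+0=3+0=3
L[8]='i': occ=0, LF[8]=C('i')+0=10+0=10
L[9]='$': occ=0, LF[9]=C('$')+0=0+0=0
L[10]='l': occ=2, LF[10]=C('l')+2=11+2=13
L[11]='a': occ=1, LF[11]=C('a')+1=1+1=2
L[12]='b': occ=1, LF[12]=C('b')+1=3+1=4
L[13]='e': occ=1, LF[13]=C('e')+1=6+1=7
L[14]='u': occ=0, LF[14]=C('u')+0=17+0=17
L[15]='o': occ=0, LF[15]=C('o')+0=16+0=16
L[16]='c': occ=0, LF[16]=C('c')+0=5+0=5
L[17]='n': occ=1, LF[17]=C('n')+1=14+1=15
L[18]='e': occ=2, LF[18]=C('e')+2=6+2=8

Answer: 6 18 9 14 1 11 12 3 10 0 13 2 4 7 17 16 5 15 8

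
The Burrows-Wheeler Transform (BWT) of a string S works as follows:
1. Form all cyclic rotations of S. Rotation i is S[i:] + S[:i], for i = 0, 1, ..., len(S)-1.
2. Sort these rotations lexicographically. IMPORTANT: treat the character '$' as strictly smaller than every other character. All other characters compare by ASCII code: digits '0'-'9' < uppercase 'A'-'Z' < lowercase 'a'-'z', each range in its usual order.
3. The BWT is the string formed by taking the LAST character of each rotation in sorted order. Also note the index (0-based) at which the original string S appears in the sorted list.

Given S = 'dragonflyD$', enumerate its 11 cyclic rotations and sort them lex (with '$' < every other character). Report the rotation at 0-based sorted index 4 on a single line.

All 11 rotations (rotation i = S[i:]+S[:i]):
  rot[0] = dragonflyD$
  rot[1] = ragonflyD$d
  rot[2] = agonflyD$dr
  rot[3] = gonflyD$dra
  rot[4] = onflyD$drag
  rot[5] = nflyD$drago
  rot[6] = flyD$dragon
  rot[7] = lyD$dragonf
  rot[8] = yD$dragonfl
  rot[9] = D$dragonfly
  rot[10] = $dragonflyD
Sorted (with $ < everything):
  sorted[0] = $dragonflyD
  sorted[1] = D$dragonfly
  sorted[2] = agonflyD$dr
  sorted[3] = dragonflyD$
  sorted[4] = flyD$dragon
  sorted[5] = gonflyD$dra
  sorted[6] = lyD$dragonf
  sorted[7] = nflyD$drago
  sorted[8] = onflyD$drag
  sorted[9] = ragonflyD$d
  sorted[10] = yD$dragonfl
sorted[4] = flyD$dragon

Answer: flyD$dragon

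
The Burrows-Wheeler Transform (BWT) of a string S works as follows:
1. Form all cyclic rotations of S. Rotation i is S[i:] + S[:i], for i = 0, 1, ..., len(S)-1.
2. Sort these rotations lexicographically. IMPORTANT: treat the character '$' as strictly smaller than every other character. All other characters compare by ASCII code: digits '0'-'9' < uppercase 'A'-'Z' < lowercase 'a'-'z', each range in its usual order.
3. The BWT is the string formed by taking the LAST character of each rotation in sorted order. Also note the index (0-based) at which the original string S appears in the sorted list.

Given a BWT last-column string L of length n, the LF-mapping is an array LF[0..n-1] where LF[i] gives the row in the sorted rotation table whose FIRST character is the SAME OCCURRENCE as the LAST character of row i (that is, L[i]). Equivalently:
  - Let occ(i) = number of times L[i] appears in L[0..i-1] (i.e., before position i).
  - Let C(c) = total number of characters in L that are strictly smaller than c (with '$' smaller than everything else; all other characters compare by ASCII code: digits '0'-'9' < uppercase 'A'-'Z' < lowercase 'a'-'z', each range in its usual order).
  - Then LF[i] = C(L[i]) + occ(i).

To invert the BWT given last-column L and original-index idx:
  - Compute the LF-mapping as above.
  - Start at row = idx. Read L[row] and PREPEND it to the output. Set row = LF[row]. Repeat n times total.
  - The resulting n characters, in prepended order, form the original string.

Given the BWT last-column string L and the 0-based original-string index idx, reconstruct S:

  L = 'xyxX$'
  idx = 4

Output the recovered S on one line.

LF mapping: 2 4 3 1 0
Walk LF starting at row 4, prepending L[row]:
  step 1: row=4, L[4]='$', prepend. Next row=LF[4]=0
  step 2: row=0, L[0]='x', prepend. Next row=LF[0]=2
  step 3: row=2, L[2]='x', prepend. Next row=LF[2]=3
  step 4: row=3, L[3]='X', prepend. Next row=LF[3]=1
  step 5: row=1, L[1]='y', prepend. Next row=LF[1]=4
Reversed output: yXxx$

Answer: yXxx$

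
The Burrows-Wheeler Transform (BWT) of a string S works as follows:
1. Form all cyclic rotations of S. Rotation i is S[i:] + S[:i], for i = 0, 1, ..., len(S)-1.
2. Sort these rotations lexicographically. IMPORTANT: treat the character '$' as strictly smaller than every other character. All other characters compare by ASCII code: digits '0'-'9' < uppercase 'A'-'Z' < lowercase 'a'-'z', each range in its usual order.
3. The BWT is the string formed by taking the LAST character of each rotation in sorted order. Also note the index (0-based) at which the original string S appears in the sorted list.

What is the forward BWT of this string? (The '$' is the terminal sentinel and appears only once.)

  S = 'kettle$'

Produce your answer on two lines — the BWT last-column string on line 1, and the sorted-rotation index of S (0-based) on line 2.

All 7 rotations (rotation i = S[i:]+S[:i]):
  rot[0] = kettle$
  rot[1] = ettle$k
  rot[2] = ttle$ke
  rot[3] = tle$ket
  rot[4] = le$kett
  rot[5] = e$kettl
  rot[6] = $kettle
Sorted (with $ < everything):
  sorted[0] = $kettle  (last char: 'e')
  sorted[1] = e$kettl  (last char: 'l')
  sorted[2] = ettle$k  (last char: 'k')
  sorted[3] = kettle$  (last char: '$')
  sorted[4] = le$kett  (last char: 't')
  sorted[5] = tle$ket  (last char: 't')
  sorted[6] = ttle$ke  (last char: 'e')
Last column: elk$tte
Original string S is at sorted index 3

Answer: elk$tte
3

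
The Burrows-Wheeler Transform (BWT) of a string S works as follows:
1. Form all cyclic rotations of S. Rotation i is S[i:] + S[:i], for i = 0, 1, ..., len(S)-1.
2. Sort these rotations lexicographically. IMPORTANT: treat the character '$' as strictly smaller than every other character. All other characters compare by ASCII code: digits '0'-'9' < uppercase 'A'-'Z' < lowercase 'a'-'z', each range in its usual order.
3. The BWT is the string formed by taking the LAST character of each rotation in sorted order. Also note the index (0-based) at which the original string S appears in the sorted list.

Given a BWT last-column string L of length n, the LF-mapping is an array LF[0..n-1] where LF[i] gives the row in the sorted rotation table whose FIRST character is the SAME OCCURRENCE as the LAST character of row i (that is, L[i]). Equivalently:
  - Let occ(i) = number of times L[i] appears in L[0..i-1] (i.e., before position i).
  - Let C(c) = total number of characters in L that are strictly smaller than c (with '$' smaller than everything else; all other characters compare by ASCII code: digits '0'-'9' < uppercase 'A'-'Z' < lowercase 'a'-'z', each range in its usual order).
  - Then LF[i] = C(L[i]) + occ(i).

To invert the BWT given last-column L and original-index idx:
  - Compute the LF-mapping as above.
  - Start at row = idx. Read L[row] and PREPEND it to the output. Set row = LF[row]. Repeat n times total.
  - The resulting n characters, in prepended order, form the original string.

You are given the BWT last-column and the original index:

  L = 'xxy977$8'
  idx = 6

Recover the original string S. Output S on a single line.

Answer: x798y7x$

Derivation:
LF mapping: 5 6 7 4 1 2 0 3
Walk LF starting at row 6, prepending L[row]:
  step 1: row=6, L[6]='$', prepend. Next row=LF[6]=0
  step 2: row=0, L[0]='x', prepend. Next row=LF[0]=5
  step 3: row=5, L[5]='7', prepend. Next row=LF[5]=2
  step 4: row=2, L[2]='y', prepend. Next row=LF[2]=7
  step 5: row=7, L[7]='8', prepend. Next row=LF[7]=3
  step 6: row=3, L[3]='9', prepend. Next row=LF[3]=4
  step 7: row=4, L[4]='7', prepend. Next row=LF[4]=1
  step 8: row=1, L[1]='x', prepend. Next row=LF[1]=6
Reversed output: x798y7x$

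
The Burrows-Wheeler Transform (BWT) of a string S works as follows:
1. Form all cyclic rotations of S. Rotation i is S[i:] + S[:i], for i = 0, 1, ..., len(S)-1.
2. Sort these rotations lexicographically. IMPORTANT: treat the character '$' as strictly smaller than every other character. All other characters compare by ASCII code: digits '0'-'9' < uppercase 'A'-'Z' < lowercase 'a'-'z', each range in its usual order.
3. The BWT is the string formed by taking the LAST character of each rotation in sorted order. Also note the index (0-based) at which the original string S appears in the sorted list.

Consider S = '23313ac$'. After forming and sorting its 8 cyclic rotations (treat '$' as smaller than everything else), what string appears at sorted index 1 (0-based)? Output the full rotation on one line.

All 8 rotations (rotation i = S[i:]+S[:i]):
  rot[0] = 23313ac$
  rot[1] = 3313ac$2
  rot[2] = 313ac$23
  rot[3] = 13ac$233
  rot[4] = 3ac$2331
  rot[5] = ac$23313
  rot[6] = c$23313a
  rot[7] = $23313ac
Sorted (with $ < everything):
  sorted[0] = $23313ac
  sorted[1] = 13ac$233
  sorted[2] = 23313ac$
  sorted[3] = 313ac$23
  sorted[4] = 3313ac$2
  sorted[5] = 3ac$2331
  sorted[6] = ac$23313
  sorted[7] = c$23313a
sorted[1] = 13ac$233

Answer: 13ac$233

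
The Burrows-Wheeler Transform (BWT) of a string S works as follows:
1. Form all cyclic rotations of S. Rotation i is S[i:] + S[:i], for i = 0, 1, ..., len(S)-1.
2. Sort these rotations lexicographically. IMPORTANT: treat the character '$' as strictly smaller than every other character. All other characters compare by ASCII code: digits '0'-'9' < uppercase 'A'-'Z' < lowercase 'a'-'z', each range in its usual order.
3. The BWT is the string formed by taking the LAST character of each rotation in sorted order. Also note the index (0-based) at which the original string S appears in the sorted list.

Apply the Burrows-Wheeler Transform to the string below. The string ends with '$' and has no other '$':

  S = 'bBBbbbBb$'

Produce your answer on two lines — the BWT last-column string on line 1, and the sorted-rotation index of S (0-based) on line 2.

All 9 rotations (rotation i = S[i:]+S[:i]):
  rot[0] = bBBbbbBb$
  rot[1] = BBbbbBb$b
  rot[2] = BbbbBb$bB
  rot[3] = bbbBb$bBB
  rot[4] = bbBb$bBBb
  rot[5] = bBb$bBBbb
  rot[6] = Bb$bBBbbb
  rot[7] = b$bBBbbbB
  rot[8] = $bBBbbbBb
Sorted (with $ < everything):
  sorted[0] = $bBBbbbBb  (last char: 'b')
  sorted[1] = BBbbbBb$b  (last char: 'b')
  sorted[2] = Bb$bBBbbb  (last char: 'b')
  sorted[3] = BbbbBb$bB  (last char: 'B')
  sorted[4] = b$bBBbbbB  (last char: 'B')
  sorted[5] = bBBbbbBb$  (last char: '$')
  sorted[6] = bBb$bBBbb  (last char: 'b')
  sorted[7] = bbBb$bBBb  (last char: 'b')
  sorted[8] = bbbBb$bBB  (last char: 'B')
Last column: bbbBB$bbB
Original string S is at sorted index 5

Answer: bbbBB$bbB
5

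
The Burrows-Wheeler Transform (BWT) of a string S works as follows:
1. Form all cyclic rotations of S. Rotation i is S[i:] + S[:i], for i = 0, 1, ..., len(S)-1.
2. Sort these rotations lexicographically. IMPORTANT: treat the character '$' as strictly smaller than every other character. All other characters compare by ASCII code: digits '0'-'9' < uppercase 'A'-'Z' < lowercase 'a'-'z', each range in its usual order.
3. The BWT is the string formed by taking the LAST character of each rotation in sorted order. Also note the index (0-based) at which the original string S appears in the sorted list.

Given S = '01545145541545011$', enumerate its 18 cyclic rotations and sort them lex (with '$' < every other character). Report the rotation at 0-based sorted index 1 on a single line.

All 18 rotations (rotation i = S[i:]+S[:i]):
  rot[0] = 01545145541545011$
  rot[1] = 1545145541545011$0
  rot[2] = 545145541545011$01
  rot[3] = 45145541545011$015
  rot[4] = 5145541545011$0154
  rot[5] = 145541545011$01545
  rot[6] = 45541545011$015451
  rot[7] = 5541545011$0154514
  rot[8] = 541545011$01545145
  rot[9] = 41545011$015451455
  rot[10] = 1545011$0154514554
  rot[11] = 545011$01545145541
  rot[12] = 45011$015451455415
  rot[13] = 5011$0154514554154
  rot[14] = 011$01545145541545
  rot[15] = 11$015451455415450
  rot[16] = 1$0154514554154501
  rot[17] = $01545145541545011
Sorted (with $ < everything):
  sorted[0] = $01545145541545011
  sorted[1] = 011$01545145541545
  sorted[2] = 01545145541545011$
  sorted[3] = 1$0154514554154501
  sorted[4] = 11$015451455415450
  sorted[5] = 145541545011$01545
  sorted[6] = 1545011$0154514554
  sorted[7] = 1545145541545011$0
  sorted[8] = 41545011$015451455
  sorted[9] = 45011$015451455415
  sorted[10] = 45145541545011$015
  sorted[11] = 45541545011$015451
  sorted[12] = 5011$0154514554154
  sorted[13] = 5145541545011$0154
  sorted[14] = 541545011$01545145
  sorted[15] = 545011$01545145541
  sorted[16] = 545145541545011$01
  sorted[17] = 5541545011$0154514
sorted[1] = 011$01545145541545

Answer: 011$01545145541545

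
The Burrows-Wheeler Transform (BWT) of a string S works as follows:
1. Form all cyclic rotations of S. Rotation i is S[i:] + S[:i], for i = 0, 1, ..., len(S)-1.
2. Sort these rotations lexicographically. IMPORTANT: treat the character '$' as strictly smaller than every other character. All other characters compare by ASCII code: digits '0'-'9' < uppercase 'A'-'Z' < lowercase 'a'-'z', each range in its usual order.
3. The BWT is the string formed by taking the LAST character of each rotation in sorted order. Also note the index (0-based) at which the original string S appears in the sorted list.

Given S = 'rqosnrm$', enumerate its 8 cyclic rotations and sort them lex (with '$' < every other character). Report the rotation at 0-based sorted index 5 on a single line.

Answer: rm$rqosn

Derivation:
All 8 rotations (rotation i = S[i:]+S[:i]):
  rot[0] = rqosnrm$
  rot[1] = qosnrm$r
  rot[2] = osnrm$rq
  rot[3] = snrm$rqo
  rot[4] = nrm$rqos
  rot[5] = rm$rqosn
  rot[6] = m$rqosnr
  rot[7] = $rqosnrm
Sorted (with $ < everything):
  sorted[0] = $rqosnrm
  sorted[1] = m$rqosnr
  sorted[2] = nrm$rqos
  sorted[3] = osnrm$rq
  sorted[4] = qosnrm$r
  sorted[5] = rm$rqosn
  sorted[6] = rqosnrm$
  sorted[7] = snrm$rqo
sorted[5] = rm$rqosn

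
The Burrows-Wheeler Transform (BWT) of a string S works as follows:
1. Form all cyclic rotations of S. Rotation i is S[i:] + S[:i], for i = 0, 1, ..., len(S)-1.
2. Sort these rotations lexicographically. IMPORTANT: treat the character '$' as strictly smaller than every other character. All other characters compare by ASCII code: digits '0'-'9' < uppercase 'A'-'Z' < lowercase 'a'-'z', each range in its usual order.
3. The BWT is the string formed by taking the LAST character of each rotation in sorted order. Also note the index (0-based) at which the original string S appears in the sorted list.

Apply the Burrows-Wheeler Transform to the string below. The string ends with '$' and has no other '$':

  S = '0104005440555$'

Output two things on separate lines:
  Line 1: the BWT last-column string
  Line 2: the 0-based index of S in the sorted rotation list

All 14 rotations (rotation i = S[i:]+S[:i]):
  rot[0] = 0104005440555$
  rot[1] = 104005440555$0
  rot[2] = 04005440555$01
  rot[3] = 4005440555$010
  rot[4] = 005440555$0104
  rot[5] = 05440555$01040
  rot[6] = 5440555$010400
  rot[7] = 440555$0104005
  rot[8] = 40555$01040054
  rot[9] = 0555$010400544
  rot[10] = 555$0104005440
  rot[11] = 55$01040054405
  rot[12] = 5$010400544055
  rot[13] = $0104005440555
Sorted (with $ < everything):
  sorted[0] = $0104005440555  (last char: '5')
  sorted[1] = 005440555$0104  (last char: '4')
  sorted[2] = 0104005440555$  (last char: '$')
  sorted[3] = 04005440555$01  (last char: '1')
  sorted[4] = 05440555$01040  (last char: '0')
  sorted[5] = 0555$010400544  (last char: '4')
  sorted[6] = 104005440555$0  (last char: '0')
  sorted[7] = 4005440555$010  (last char: '0')
  sorted[8] = 40555$01040054  (last char: '4')
  sorted[9] = 440555$0104005  (last char: '5')
  sorted[10] = 5$010400544055  (last char: '5')
  sorted[11] = 5440555$010400  (last char: '0')
  sorted[12] = 55$01040054405  (last char: '5')
  sorted[13] = 555$0104005440  (last char: '0')
Last column: 54$10400455050
Original string S is at sorted index 2

Answer: 54$10400455050
2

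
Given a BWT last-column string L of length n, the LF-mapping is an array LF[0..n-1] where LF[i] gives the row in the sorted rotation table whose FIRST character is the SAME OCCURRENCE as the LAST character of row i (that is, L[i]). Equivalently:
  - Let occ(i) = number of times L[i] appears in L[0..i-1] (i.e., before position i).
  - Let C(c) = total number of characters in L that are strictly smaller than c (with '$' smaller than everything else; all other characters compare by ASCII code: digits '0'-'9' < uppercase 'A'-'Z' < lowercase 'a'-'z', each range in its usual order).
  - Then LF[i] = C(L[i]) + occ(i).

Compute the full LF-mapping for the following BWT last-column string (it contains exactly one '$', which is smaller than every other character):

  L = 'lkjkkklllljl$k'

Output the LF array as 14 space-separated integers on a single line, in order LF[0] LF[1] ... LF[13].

Char counts: '$':1, 'j':2, 'k':5, 'l':6
C (first-col start): C('$')=0, C('j')=1, C('k')=3, C('l')=8
L[0]='l': occ=0, LF[0]=C('l')+0=8+0=8
L[1]='k': occ=0, LF[1]=C('k')+0=3+0=3
L[2]='j': occ=0, LF[2]=C('j')+0=1+0=1
L[3]='k': occ=1, LF[3]=C('k')+1=3+1=4
L[4]='k': occ=2, LF[4]=C('k')+2=3+2=5
L[5]='k': occ=3, LF[5]=C('k')+3=3+3=6
L[6]='l': occ=1, LF[6]=C('l')+1=8+1=9
L[7]='l': occ=2, LF[7]=C('l')+2=8+2=10
L[8]='l': occ=3, LF[8]=C('l')+3=8+3=11
L[9]='l': occ=4, LF[9]=C('l')+4=8+4=12
L[10]='j': occ=1, LF[10]=C('j')+1=1+1=2
L[11]='l': occ=5, LF[11]=C('l')+5=8+5=13
L[12]='$': occ=0, LF[12]=C('$')+0=0+0=0
L[13]='k': occ=4, LF[13]=C('k')+4=3+4=7

Answer: 8 3 1 4 5 6 9 10 11 12 2 13 0 7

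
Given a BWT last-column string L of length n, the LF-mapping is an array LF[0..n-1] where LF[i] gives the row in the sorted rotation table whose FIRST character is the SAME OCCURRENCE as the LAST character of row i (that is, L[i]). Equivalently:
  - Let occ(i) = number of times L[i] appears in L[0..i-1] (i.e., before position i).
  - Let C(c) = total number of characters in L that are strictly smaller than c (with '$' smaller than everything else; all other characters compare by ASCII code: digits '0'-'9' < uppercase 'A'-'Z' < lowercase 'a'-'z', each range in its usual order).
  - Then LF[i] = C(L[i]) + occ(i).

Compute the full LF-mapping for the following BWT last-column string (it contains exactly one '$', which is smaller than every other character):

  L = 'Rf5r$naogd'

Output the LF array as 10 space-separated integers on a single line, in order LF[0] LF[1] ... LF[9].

Char counts: '$':1, '5':1, 'R':1, 'a':1, 'd':1, 'f':1, 'g':1, 'n':1, 'o':1, 'r':1
C (first-col start): C('$')=0, C('5')=1, C('R')=2, C('a')=3, C('d')=4, C('f')=5, C('g')=6, C('n')=7, C('o')=8, C('r')=9
L[0]='R': occ=0, LF[0]=C('R')+0=2+0=2
L[1]='f': occ=0, LF[1]=C('f')+0=5+0=5
L[2]='5': occ=0, LF[2]=C('5')+0=1+0=1
L[3]='r': occ=0, LF[3]=C('r')+0=9+0=9
L[4]='$': occ=0, LF[4]=C('$')+0=0+0=0
L[5]='n': occ=0, LF[5]=C('n')+0=7+0=7
L[6]='a': occ=0, LF[6]=C('a')+0=3+0=3
L[7]='o': occ=0, LF[7]=C('o')+0=8+0=8
L[8]='g': occ=0, LF[8]=C('g')+0=6+0=6
L[9]='d': occ=0, LF[9]=C('d')+0=4+0=4

Answer: 2 5 1 9 0 7 3 8 6 4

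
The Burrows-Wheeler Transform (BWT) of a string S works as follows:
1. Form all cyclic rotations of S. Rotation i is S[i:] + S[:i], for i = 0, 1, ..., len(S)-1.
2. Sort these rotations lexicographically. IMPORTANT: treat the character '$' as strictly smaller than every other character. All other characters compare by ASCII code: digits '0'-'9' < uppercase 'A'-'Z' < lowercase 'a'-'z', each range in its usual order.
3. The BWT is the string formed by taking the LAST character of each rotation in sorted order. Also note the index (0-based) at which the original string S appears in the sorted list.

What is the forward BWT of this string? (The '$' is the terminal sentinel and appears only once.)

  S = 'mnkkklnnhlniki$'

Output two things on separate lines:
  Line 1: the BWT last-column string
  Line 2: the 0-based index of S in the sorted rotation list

Answer: inkninkkhk$nlml
10

Derivation:
All 15 rotations (rotation i = S[i:]+S[:i]):
  rot[0] = mnkkklnnhlniki$
  rot[1] = nkkklnnhlniki$m
  rot[2] = kkklnnhlniki$mn
  rot[3] = kklnnhlniki$mnk
  rot[4] = klnnhlniki$mnkk
  rot[5] = lnnhlniki$mnkkk
  rot[6] = nnhlniki$mnkkkl
  rot[7] = nhlniki$mnkkkln
  rot[8] = hlniki$mnkkklnn
  rot[9] = lniki$mnkkklnnh
  rot[10] = niki$mnkkklnnhl
  rot[11] = iki$mnkkklnnhln
  rot[12] = ki$mnkkklnnhlni
  rot[13] = i$mnkkklnnhlnik
  rot[14] = $mnkkklnnhlniki
Sorted (with $ < everything):
  sorted[0] = $mnkkklnnhlniki  (last char: 'i')
  sorted[1] = hlniki$mnkkklnn  (last char: 'n')
  sorted[2] = i$mnkkklnnhlnik  (last char: 'k')
  sorted[3] = iki$mnkkklnnhln  (last char: 'n')
  sorted[4] = ki$mnkkklnnhlni  (last char: 'i')
  sorted[5] = kkklnnhlniki$mn  (last char: 'n')
  sorted[6] = kklnnhlniki$mnk  (last char: 'k')
  sorted[7] = klnnhlniki$mnkk  (last char: 'k')
  sorted[8] = lniki$mnkkklnnh  (last char: 'h')
  sorted[9] = lnnhlniki$mnkkk  (last char: 'k')
  sorted[10] = mnkkklnnhlniki$  (last char: '$')
  sorted[11] = nhlniki$mnkkkln  (last char: 'n')
  sorted[12] = niki$mnkkklnnhl  (last char: 'l')
  sorted[13] = nkkklnnhlniki$m  (last char: 'm')
  sorted[14] = nnhlniki$mnkkkl  (last char: 'l')
Last column: inkninkkhk$nlml
Original string S is at sorted index 10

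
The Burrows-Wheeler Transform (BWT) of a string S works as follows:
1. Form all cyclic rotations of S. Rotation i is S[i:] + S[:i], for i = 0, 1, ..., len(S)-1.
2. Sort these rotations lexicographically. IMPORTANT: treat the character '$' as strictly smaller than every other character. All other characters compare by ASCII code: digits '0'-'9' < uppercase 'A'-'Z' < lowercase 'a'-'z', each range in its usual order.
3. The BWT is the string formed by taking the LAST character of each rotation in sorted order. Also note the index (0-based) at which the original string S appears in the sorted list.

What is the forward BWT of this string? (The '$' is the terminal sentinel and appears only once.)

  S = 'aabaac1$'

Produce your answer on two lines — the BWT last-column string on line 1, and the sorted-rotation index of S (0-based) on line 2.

All 8 rotations (rotation i = S[i:]+S[:i]):
  rot[0] = aabaac1$
  rot[1] = abaac1$a
  rot[2] = baac1$aa
  rot[3] = aac1$aab
  rot[4] = ac1$aaba
  rot[5] = c1$aabaa
  rot[6] = 1$aabaac
  rot[7] = $aabaac1
Sorted (with $ < everything):
  sorted[0] = $aabaac1  (last char: '1')
  sorted[1] = 1$aabaac  (last char: 'c')
  sorted[2] = aabaac1$  (last char: '$')
  sorted[3] = aac1$aab  (last char: 'b')
  sorted[4] = abaac1$a  (last char: 'a')
  sorted[5] = ac1$aaba  (last char: 'a')
  sorted[6] = baac1$aa  (last char: 'a')
  sorted[7] = c1$aabaa  (last char: 'a')
Last column: 1c$baaaa
Original string S is at sorted index 2

Answer: 1c$baaaa
2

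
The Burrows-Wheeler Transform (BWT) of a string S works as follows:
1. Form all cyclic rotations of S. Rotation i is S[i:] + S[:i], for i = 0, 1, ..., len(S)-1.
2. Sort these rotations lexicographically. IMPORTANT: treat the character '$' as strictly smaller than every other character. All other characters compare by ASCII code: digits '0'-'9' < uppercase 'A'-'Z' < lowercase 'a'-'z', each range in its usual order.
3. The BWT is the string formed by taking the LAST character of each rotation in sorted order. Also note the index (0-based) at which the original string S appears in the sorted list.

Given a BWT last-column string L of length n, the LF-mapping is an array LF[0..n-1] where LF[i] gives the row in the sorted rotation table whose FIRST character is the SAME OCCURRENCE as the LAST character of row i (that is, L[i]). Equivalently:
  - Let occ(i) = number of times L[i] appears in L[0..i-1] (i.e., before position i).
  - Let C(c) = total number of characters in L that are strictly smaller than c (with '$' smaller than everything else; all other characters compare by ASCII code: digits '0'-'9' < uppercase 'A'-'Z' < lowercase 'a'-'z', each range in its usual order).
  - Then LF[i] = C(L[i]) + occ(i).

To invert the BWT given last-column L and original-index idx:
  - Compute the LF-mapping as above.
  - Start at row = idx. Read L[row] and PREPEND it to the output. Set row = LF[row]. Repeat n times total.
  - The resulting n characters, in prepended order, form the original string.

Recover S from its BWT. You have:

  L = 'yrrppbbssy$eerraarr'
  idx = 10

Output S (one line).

LF mapping: 17 9 10 7 8 3 4 15 16 18 0 5 6 11 12 1 2 13 14
Walk LF starting at row 10, prepending L[row]:
  step 1: row=10, L[10]='$', prepend. Next row=LF[10]=0
  step 2: row=0, L[0]='y', prepend. Next row=LF[0]=17
  step 3: row=17, L[17]='r', prepend. Next row=LF[17]=13
  step 4: row=13, L[13]='r', prepend. Next row=LF[13]=11
  step 5: row=11, L[11]='e', prepend. Next row=LF[11]=5
  step 6: row=5, L[5]='b', prepend. Next row=LF[5]=3
  step 7: row=3, L[3]='p', prepend. Next row=LF[3]=7
  step 8: row=7, L[7]='s', prepend. Next row=LF[7]=15
  step 9: row=15, L[15]='a', prepend. Next row=LF[15]=1
  step 10: row=1, L[1]='r', prepend. Next row=LF[1]=9
  step 11: row=9, L[9]='y', prepend. Next row=LF[9]=18
  step 12: row=18, L[18]='r', prepend. Next row=LF[18]=14
  step 13: row=14, L[14]='r', prepend. Next row=LF[14]=12
  step 14: row=12, L[12]='e', prepend. Next row=LF[12]=6
  step 15: row=6, L[6]='b', prepend. Next row=LF[6]=4
  step 16: row=4, L[4]='p', prepend. Next row=LF[4]=8
  step 17: row=8, L[8]='s', prepend. Next row=LF[8]=16
  step 18: row=16, L[16]='a', prepend. Next row=LF[16]=2
  step 19: row=2, L[2]='r', prepend. Next row=LF[2]=10
Reversed output: raspberryraspberry$

Answer: raspberryraspberry$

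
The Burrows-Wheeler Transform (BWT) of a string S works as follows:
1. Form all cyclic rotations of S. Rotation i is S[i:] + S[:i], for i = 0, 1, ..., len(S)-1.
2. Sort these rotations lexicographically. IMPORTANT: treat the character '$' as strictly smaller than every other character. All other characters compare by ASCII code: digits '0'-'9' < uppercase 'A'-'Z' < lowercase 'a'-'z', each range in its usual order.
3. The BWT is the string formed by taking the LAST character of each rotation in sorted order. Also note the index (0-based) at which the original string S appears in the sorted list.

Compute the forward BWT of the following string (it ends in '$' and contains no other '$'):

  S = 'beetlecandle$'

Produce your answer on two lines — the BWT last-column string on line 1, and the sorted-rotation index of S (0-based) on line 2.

All 13 rotations (rotation i = S[i:]+S[:i]):
  rot[0] = beetlecandle$
  rot[1] = eetlecandle$b
  rot[2] = etlecandle$be
  rot[3] = tlecandle$bee
  rot[4] = lecandle$beet
  rot[5] = ecandle$beetl
  rot[6] = candle$beetle
  rot[7] = andle$beetlec
  rot[8] = ndle$beetleca
  rot[9] = dle$beetlecan
  rot[10] = le$beetlecand
  rot[11] = e$beetlecandl
  rot[12] = $beetlecandle
Sorted (with $ < everything):
  sorted[0] = $beetlecandle  (last char: 'e')
  sorted[1] = andle$beetlec  (last char: 'c')
  sorted[2] = beetlecandle$  (last char: '$')
  sorted[3] = candle$beetle  (last char: 'e')
  sorted[4] = dle$beetlecan  (last char: 'n')
  sorted[5] = e$beetlecandl  (last char: 'l')
  sorted[6] = ecandle$beetl  (last char: 'l')
  sorted[7] = eetlecandle$b  (last char: 'b')
  sorted[8] = etlecandle$be  (last char: 'e')
  sorted[9] = le$beetlecand  (last char: 'd')
  sorted[10] = lecandle$beet  (last char: 't')
  sorted[11] = ndle$beetleca  (last char: 'a')
  sorted[12] = tlecandle$bee  (last char: 'e')
Last column: ec$enllbedtae
Original string S is at sorted index 2

Answer: ec$enllbedtae
2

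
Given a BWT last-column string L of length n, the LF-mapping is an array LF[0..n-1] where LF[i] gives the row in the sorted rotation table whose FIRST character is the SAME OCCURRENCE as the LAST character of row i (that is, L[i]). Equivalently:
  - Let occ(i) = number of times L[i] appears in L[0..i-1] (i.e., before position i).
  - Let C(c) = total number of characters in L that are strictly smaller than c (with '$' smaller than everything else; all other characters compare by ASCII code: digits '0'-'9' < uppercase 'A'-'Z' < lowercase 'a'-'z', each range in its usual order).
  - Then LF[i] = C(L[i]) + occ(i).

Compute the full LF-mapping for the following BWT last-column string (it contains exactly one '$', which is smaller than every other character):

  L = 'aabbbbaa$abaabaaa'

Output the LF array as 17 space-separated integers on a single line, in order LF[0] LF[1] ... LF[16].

Answer: 1 2 11 12 13 14 3 4 0 5 15 6 7 16 8 9 10

Derivation:
Char counts: '$':1, 'a':10, 'b':6
C (first-col start): C('$')=0, C('a')=1, C('b')=11
L[0]='a': occ=0, LF[0]=C('a')+0=1+0=1
L[1]='a': occ=1, LF[1]=C('a')+1=1+1=2
L[2]='b': occ=0, LF[2]=C('b')+0=11+0=11
L[3]='b': occ=1, LF[3]=C('b')+1=11+1=12
L[4]='b': occ=2, LF[4]=C('b')+2=11+2=13
L[5]='b': occ=3, LF[5]=C('b')+3=11+3=14
L[6]='a': occ=2, LF[6]=C('a')+2=1+2=3
L[7]='a': occ=3, LF[7]=C('a')+3=1+3=4
L[8]='$': occ=0, LF[8]=C('$')+0=0+0=0
L[9]='a': occ=4, LF[9]=C('a')+4=1+4=5
L[10]='b': occ=4, LF[10]=C('b')+4=11+4=15
L[11]='a': occ=5, LF[11]=C('a')+5=1+5=6
L[12]='a': occ=6, LF[12]=C('a')+6=1+6=7
L[13]='b': occ=5, LF[13]=C('b')+5=11+5=16
L[14]='a': occ=7, LF[14]=C('a')+7=1+7=8
L[15]='a': occ=8, LF[15]=C('a')+8=1+8=9
L[16]='a': occ=9, LF[16]=C('a')+9=1+9=10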